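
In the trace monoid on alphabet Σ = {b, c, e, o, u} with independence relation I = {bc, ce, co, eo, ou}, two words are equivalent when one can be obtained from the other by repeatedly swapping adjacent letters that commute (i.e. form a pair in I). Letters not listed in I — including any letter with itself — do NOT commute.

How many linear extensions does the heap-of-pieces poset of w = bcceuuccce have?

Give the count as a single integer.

24

piece 0:b — minimal
piece 1:c — minimal
piece 2:c rests on {1:c}
piece 3:e rests on {0:b}
piece 4:u rests on {2:c, 3:e}
piece 5:u rests on {4:u}
piece 6:c rests on {5:u}
piece 7:c rests on {6:c}
piece 8:c rests on {7:c}
piece 9:e rests on {5:u}
minimal pieces: {0:b, 1:c}
ways to finish when only these pieces remain (= sum over removing one remaining piece with nothing left below it):
  1 left: {8}→1  {9}→1
  2 left: {7,8}→1  {8,9}→2
  3 left: {6,7,8}→1  {7,8,9}→3
  4 left: {6,7,8,9}→4
  5 left: {5,6,7,8,9}→4
  6 left: {4,5,6,7,8,9}→4
  7 left: {2,4,5,6,7,8,9}→4  {3,4,5,6,7,8,9}→4
  8 left: {0,3,4,5,6,7,8,9}→4  {1,2,4,5,6,7,8,9}→4  {2,3,4,5,6,7,8,9}→8
  placing 0:b first → 12 extensions
  placing 1:c first → 12 extensions
total linear extensions = 24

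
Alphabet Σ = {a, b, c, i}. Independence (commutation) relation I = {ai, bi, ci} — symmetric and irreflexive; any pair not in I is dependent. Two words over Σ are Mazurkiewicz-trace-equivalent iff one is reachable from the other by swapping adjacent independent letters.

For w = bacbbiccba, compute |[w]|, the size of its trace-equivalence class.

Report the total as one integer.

10

drop 0:b onto floor
drop 1:a onto {0:b}
drop 2:c onto {1:a}
drop 3:b onto {2:c}
drop 4:b onto {3:b}
drop 5:i onto floor
drop 6:c onto {4:b}
drop 7:c onto {6:c}
drop 8:b onto {7:c}
drop 9:a onto {8:b}
ground layer = {0:b, 5:i}
drop-orders for the pieces not yet dropped (sum over which currently-grounded one goes next):
  1 to go: {5} 1  {9} 1
  2 to go: {5,9} 2  {8,9} 1
  3 to go: {5,8,9} 3  {7,8,9} 1
  4 to go: {5,7,8,9} 4  {6,7,8,9} 1
  5 to go: {4,6,7,8,9} 1  {5,6,7,8,9} 5
  6 to go: {3,4,6,7,8,9} 1  {4,5,6,7,8,9} 6
  7 to go: {2,3,4,6,7,8,9} 1  {3,4,5,6,7,8,9} 7
  8 to go: {1,2,3,4,6,7,8,9} 1  {2,3,4,5,6,7,8,9} 8
  if 0:b drops first: 9 orders
  if 5:i drops first: 1 orders
heap linearizations: 10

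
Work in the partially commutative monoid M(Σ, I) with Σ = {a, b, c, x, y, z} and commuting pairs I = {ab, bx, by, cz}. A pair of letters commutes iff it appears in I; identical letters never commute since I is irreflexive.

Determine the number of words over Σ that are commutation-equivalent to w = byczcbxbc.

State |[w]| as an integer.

18

piece 0:b — minimal
piece 1:y — minimal
piece 2:c rests on {0:b, 1:y}
piece 3:z rests on {0:b, 1:y}
piece 4:c rests on {2:c}
piece 5:b rests on {3:z, 4:c}
piece 6:x rests on {3:z, 4:c}
piece 7:b rests on {5:b}
piece 8:c rests on {6:x, 7:b}
minimal pieces: {0:b, 1:y}
ways to finish when only these pieces remain (= sum over removing one remaining piece with nothing left below it):
  1 left: {8}→1
  2 left: {6,8}→1  {7,8}→1
  3 left: {5,7,8}→1  {6,7,8}→2
  4 left: {5,6,7,8}→3
  5 left: {3,5,6,7,8}→3  {4,5,6,7,8}→3
  6 left: {2,4,5,6,7,8}→3  {3,4,5,6,7,8}→6
  7 left: {2,3,4,5,6,7,8}→9
  placing 0:b first → 9 extensions
  placing 1:y first → 9 extensions
total linear extensions = 18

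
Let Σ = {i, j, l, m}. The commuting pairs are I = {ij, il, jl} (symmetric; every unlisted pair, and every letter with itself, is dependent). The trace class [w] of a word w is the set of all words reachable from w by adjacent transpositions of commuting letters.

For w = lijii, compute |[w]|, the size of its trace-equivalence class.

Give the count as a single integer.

drop 0:l onto floor
drop 1:i onto floor
drop 2:j onto floor
drop 3:i onto {1:i}
drop 4:i onto {3:i}
ground layer = {0:l, 1:i, 2:j}
drop-orders for the pieces not yet dropped (sum over which currently-grounded one goes next):
  1 to go: {0} 1  {2} 1  {4} 1
  2 to go: {0,2} 2  {0,4} 2  {2,4} 2  {3,4} 1
  3 to go: {0,2,4} 6  {0,3,4} 3  {1,3,4} 1  {2,3,4} 3
  if 0:l drops first: 4 orders
  if 1:i drops first: 12 orders
  if 2:j drops first: 4 orders
heap linearizations: 20

20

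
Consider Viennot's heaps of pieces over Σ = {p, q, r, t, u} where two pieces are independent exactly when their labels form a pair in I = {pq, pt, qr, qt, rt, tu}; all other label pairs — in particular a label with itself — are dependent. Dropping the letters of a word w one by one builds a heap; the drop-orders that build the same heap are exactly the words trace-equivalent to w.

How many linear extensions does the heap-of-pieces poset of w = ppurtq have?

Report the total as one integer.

12

drop 0:p onto floor
drop 1:p onto {0:p}
drop 2:u onto {1:p}
drop 3:r onto {2:u}
drop 4:t onto floor
drop 5:q onto {2:u}
ground layer = {0:p, 4:t}
drop-orders for the pieces not yet dropped (sum over which currently-grounded one goes next):
  1 to go: {3} 1  {4} 1  {5} 1
  2 to go: {3,4} 2  {3,5} 2  {4,5} 2
  3 to go: {2,3,5} 2  {3,4,5} 6
  4 to go: {1,2,3,5} 2  {2,3,4,5} 8
  if 0:p drops first: 10 orders
  if 4:t drops first: 2 orders
heap linearizations: 12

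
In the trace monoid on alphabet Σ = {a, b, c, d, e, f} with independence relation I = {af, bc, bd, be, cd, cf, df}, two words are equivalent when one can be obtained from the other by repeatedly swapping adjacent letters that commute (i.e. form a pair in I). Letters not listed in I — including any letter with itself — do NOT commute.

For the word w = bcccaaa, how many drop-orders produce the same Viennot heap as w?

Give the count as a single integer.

#0=b has no predecessor
#1=c has no predecessor
#2=c depends on [1:c]
#3=c depends on [2:c]
#4=a depends on [0:b, 3:c]
#5=a depends on [4:a]
#6=a depends on [5:a]
sources: [0:b, 1:c]
N(rest) = Σ N(rest − s) over sources s of rest; N(one piece) = 1:
  size 1 → [6]=1
  size 2 → [5,6]=1
  size 3 → [4,5,6]=1
  size 4 → [0,4,5,6]=1  [3,4,5,6]=1
  size 5 → [0,3,4,5,6]=2  [2,3,4,5,6]=1
  first=0(b) contributes 1
  first=1(c) contributes 3
|[w]| = 4

4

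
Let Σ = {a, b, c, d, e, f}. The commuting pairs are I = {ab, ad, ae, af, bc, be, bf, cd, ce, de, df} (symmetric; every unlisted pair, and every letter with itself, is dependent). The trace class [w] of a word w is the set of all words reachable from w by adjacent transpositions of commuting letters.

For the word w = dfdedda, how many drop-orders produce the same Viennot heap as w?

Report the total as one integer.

drop 0:d onto floor
drop 1:f onto floor
drop 2:d onto {0:d}
drop 3:e onto {1:f}
drop 4:d onto {2:d}
drop 5:d onto {4:d}
drop 6:a onto floor
ground layer = {0:d, 1:f, 6:a}
drop-orders for the pieces not yet dropped (sum over which currently-grounded one goes next):
  1 to go: {3} 1  {5} 1  {6} 1
  2 to go: {1,3} 1  {3,5} 2  {3,6} 2  {4,5} 1  {5,6} 2
  3 to go: {1,3,5} 3  {1,3,6} 3  {2,4,5} 1  {3,4,5} 3  {3,5,6} 6  {4,5,6} 3
  4 to go: {0,2,4,5} 1  {1,3,4,5} 6  {1,3,5,6} 12  {2,3,4,5} 4  {2,4,5,6} 4  {3,4,5,6} 12
  5 to go: {0,2,3,4,5} 5  {0,2,4,5,6} 5  {1,2,3,4,5} 10  {1,3,4,5,6} 30  {2,3,4,5,6} 20
  if 0:d drops first: 60 orders
  if 1:f drops first: 30 orders
  if 6:a drops first: 15 orders
heap linearizations: 105

105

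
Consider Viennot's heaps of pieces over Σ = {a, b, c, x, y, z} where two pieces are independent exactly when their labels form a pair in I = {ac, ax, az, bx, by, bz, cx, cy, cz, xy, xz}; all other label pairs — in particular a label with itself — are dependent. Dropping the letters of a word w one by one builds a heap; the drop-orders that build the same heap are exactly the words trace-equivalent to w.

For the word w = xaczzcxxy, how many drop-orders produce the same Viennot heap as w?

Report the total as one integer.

3780

piece 0:x — minimal
piece 1:a — minimal
piece 2:c — minimal
piece 3:z — minimal
piece 4:z rests on {3:z}
piece 5:c rests on {2:c}
piece 6:x rests on {0:x}
piece 7:x rests on {6:x}
piece 8:y rests on {1:a, 4:z}
minimal pieces: {0:x, 1:a, 2:c, 3:z}
ways to finish when only these pieces remain (= sum over removing one remaining piece with nothing left below it):
  1 left: {5}→1  {7}→1  {8}→1
  2 left: {1,8}→1  {2,5}→1  {4,8}→1  {5,7}→2  {5,8}→2  {6,7}→1  {7,8}→2
  3 left: {0,6,7}→1  {1,4,8}→2  {1,5,8}→3  {1,7,8}→3  {2,5,7}→3  {2,5,8}→3  {3,4,8}→1  {4,5,8}→3  {4,7,8}→3  {5,6,7}→3  {5,7,8}→6  {6,7,8}→3
  4 left: {0,5,6,7}→4  {0,6,7,8}→4  {1,2,5,8}→6  {1,3,4,8}→3  {1,4,5,8}→8  {1,4,7,8}→8  {1,5,7,8}→12  {1,6,7,8}→6  {2,4,5,8}→6  {2,5,6,7}→6  {2,5,7,8}→12  {3,4,5,8}→4  {3,4,7,8}→4  {4,5,7,8}→12  {4,6,7,8}→6  {5,6,7,8}→12
  5 left: {0,1,6,7,8}→10  {0,2,5,6,7}→10  {0,4,6,7,8}→10  {0,5,6,7,8}→20  {1,2,4,5,8}→20  {1,2,5,7,8}→30  {1,3,4,5,8}→15  {1,3,4,7,8}→15  {1,4,5,7,8}→40  {1,4,6,7,8}→20  {1,5,6,7,8}→30  {2,3,4,5,8}→10  {2,4,5,7,8}→30  {2,5,6,7,8}→30  {3,4,5,7,8}→20  {3,4,6,7,8}→10  {4,5,6,7,8}→30
  6 left: {0,1,4,6,7,8}→40  {0,1,5,6,7,8}→60  {0,2,5,6,7,8}→60  {0,3,4,6,7,8}→20  {0,4,5,6,7,8}→60  {1,2,3,4,5,8}→45  {1,2,4,5,7,8}→120  {1,2,5,6,7,8}→90  {1,3,4,5,7,8}→90  {1,3,4,6,7,8}→45  {1,4,5,6,7,8}→120  {2,3,4,5,7,8}→60  {2,4,5,6,7,8}→90  {3,4,5,6,7,8}→60
  7 left: {0,1,2,5,6,7,8}→210  {0,1,3,4,6,7,8}→105  {0,1,4,5,6,7,8}→280  {0,2,4,5,6,7,8}→210  {0,3,4,5,6,7,8}→140  {1,2,3,4,5,7,8}→315  {1,2,4,5,6,7,8}→420  {1,3,4,5,6,7,8}→315  {2,3,4,5,6,7,8}→210
  placing 0:x first → 1260 extensions
  placing 1:a first → 560 extensions
  placing 2:c first → 840 extensions
  placing 3:z first → 1120 extensions
total linear extensions = 3780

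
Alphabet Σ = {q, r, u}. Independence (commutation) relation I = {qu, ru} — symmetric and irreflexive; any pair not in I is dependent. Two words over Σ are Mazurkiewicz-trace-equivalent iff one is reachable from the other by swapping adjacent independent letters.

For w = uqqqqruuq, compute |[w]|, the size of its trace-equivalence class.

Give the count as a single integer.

84

0(u) covers ∅
1(q) covers ∅
2(q) covers 1:q
3(q) covers 2:q
4(q) covers 3:q
5(r) covers 4:q
6(u) covers 0:u
7(u) covers 6:u
8(q) covers 5:r
floor of heap: 0:u, 1:q
completions by unplaced set U, small U first (add the entries for U minus each lowest piece of U):
  |U|=1: {7}:1  {8}:1
  |U|=2: {5,8}:1  {6,7}:1  {7,8}:2
  |U|=3: {0,6,7}:1  {4,5,8}:1  {5,7,8}:3  {6,7,8}:3
  |U|=4: {0,6,7,8}:4  {3,4,5,8}:1  {4,5,7,8}:4  {5,6,7,8}:6
  |U|=5: {0,5,6,7,8}:10  {2,3,4,5,8}:1  {3,4,5,7,8}:5  {4,5,6,7,8}:10
  |U|=6: {0,4,5,6,7,8}:20  {1,2,3,4,5,8}:1  {2,3,4,5,7,8}:6  {3,4,5,6,7,8}:15
  |U|=7: {0,3,4,5,6,7,8}:35  {1,2,3,4,5,7,8}:7  {2,3,4,5,6,7,8}:21
  start at 0(u): 28
  start at 1(q): 56
sum over floor = 84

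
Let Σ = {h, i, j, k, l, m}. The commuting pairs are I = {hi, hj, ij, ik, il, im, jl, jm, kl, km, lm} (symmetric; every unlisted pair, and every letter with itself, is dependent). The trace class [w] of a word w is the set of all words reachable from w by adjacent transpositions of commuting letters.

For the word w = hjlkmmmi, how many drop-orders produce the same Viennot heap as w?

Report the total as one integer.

640

0(h) covers ∅
1(j) covers ∅
2(l) covers 0:h
3(k) covers 0:h, 1:j
4(m) covers 0:h
5(m) covers 4:m
6(m) covers 5:m
7(i) covers ∅
floor of heap: 0:h, 1:j, 7:i
completions by unplaced set U, small U first (add the entries for U minus each lowest piece of U):
  |U|=1: {2}:1  {3}:1  {6}:1  {7}:1
  |U|=2: {1,3}:1  {2,3}:2  {2,6}:2  {2,7}:2  {3,6}:2  {3,7}:2  {5,6}:1  {6,7}:2
  |U|=3: {1,2,3}:3  {1,3,6}:3  {1,3,7}:3  {2,3,6}:6  {2,3,7}:6  {2,5,6}:3  {2,6,7}:6  {3,5,6}:3  {3,6,7}:6  {4,5,6}:1  {5,6,7}:3
  |U|=4: {1,2,3,6}:12  {1,2,3,7}:12  {1,3,5,6}:6  {1,3,6,7}:12  {2,3,5,6}:12  {2,3,6,7}:24  {2,4,5,6}:4  {2,5,6,7}:12  {3,4,5,6}:4  {3,5,6,7}:12  {4,5,6,7}:4
  |U|=5: {1,2,3,5,6}:30  {1,2,3,6,7}:60  {1,3,4,5,6}:10  {1,3,5,6,7}:30  {2,3,4,5,6}:20  {2,3,5,6,7}:60  {2,4,5,6,7}:20  {3,4,5,6,7}:20
  |U|=6: {0,2,3,4,5,6}:20  {1,2,3,4,5,6}:60  {1,2,3,5,6,7}:180  {1,3,4,5,6,7}:60  {2,3,4,5,6,7}:120
  start at 0(h): 420
  start at 1(j): 140
  start at 7(i): 80
sum over floor = 640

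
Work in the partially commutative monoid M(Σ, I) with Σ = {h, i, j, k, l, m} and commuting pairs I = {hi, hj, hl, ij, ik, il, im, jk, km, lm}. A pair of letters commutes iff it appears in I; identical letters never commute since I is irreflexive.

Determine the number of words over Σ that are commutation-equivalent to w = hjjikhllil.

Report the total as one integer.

#0=h has no predecessor
#1=j has no predecessor
#2=j depends on [1:j]
#3=i has no predecessor
#4=k depends on [0:h]
#5=h depends on [4:k]
#6=l depends on [2:j, 4:k]
#7=l depends on [6:l]
#8=i depends on [3:i]
#9=l depends on [7:l]
sources: [0:h, 1:j, 3:i]
N(rest) = Σ N(rest − s) over sources s of rest; N(one piece) = 1:
  size 1 → [5]=1  [8]=1  [9]=1
  size 2 → [3,8]=1  [5,8]=2  [5,9]=2  [7,9]=1  [8,9]=2
  size 3 → [3,5,8]=3  [3,8,9]=3  [5,7,9]=3  [5,8,9]=6  [6,7,9]=1  [7,8,9]=3
  size 4 → [2,6,7,9]=1  [3,5,8,9]=12  [3,7,8,9]=6  [5,6,7,9]=4  [5,7,8,9]=12  [6,7,8,9]=4
  size 5 → [1,2,6,7,9]=1  [2,5,6,7,9]=5  [2,6,7,8,9]=5  [3,5,7,8,9]=30  [3,6,7,8,9]=10  [4,5,6,7,9]=4  [5,6,7,8,9]=20
  size 6 → [0,4,5,6,7,9]=4  [1,2,5,6,7,9]=6  [1,2,6,7,8,9]=6  [2,3,6,7,8,9]=15  [2,4,5,6,7,9]=9  [2,5,6,7,8,9]=30  [3,5,6,7,8,9]=60  [4,5,6,7,8,9]=24
  size 7 → [0,2,4,5,6,7,9]=13  [0,4,5,6,7,8,9]=28  [1,2,3,6,7,8,9]=21  [1,2,4,5,6,7,9]=15  [1,2,5,6,7,8,9]=42  [2,3,5,6,7,8,9]=105  [2,4,5,6,7,8,9]=63  [3,4,5,6,7,8,9]=84
  size 8 → [0,1,2,4,5,6,7,9]=28  [0,2,4,5,6,7,8,9]=104  [0,3,4,5,6,7,8,9]=112  [1,2,3,5,6,7,8,9]=168  [1,2,4,5,6,7,8,9]=120  [2,3,4,5,6,7,8,9]=252
  first=0(h) contributes 540
  first=1(j) contributes 468
  first=3(i) contributes 252
|[w]| = 1260

1260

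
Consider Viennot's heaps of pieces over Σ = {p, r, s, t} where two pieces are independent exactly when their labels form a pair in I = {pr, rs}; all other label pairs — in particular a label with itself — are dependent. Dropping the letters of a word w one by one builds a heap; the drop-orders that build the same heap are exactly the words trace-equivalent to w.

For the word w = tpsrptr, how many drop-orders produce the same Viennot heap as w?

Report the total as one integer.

4

drop 0:t onto floor
drop 1:p onto {0:t}
drop 2:s onto {1:p}
drop 3:r onto {0:t}
drop 4:p onto {2:s}
drop 5:t onto {3:r, 4:p}
drop 6:r onto {5:t}
ground layer = {0:t}
drop-orders for the pieces not yet dropped (sum over which currently-grounded one goes next):
  1 to go: {6} 1
  2 to go: {5,6} 1
  3 to go: {3,5,6} 1  {4,5,6} 1
  4 to go: {2,4,5,6} 1  {3,4,5,6} 2
  5 to go: {1,2,4,5,6} 1  {2,3,4,5,6} 3
  if 0:t drops first: 4 orders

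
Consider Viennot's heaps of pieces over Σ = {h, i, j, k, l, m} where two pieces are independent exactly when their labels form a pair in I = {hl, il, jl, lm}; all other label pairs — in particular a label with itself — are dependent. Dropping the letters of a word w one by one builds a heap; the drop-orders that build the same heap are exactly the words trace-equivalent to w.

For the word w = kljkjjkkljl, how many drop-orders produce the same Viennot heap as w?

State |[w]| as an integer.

0(k) covers ∅
1(l) covers 0:k
2(j) covers 0:k
3(k) covers 1:l, 2:j
4(j) covers 3:k
5(j) covers 4:j
6(k) covers 5:j
7(k) covers 6:k
8(l) covers 7:k
9(j) covers 7:k
10(l) covers 8:l
floor of heap: 0:k
completions by unplaced set U, small U first (add the entries for U minus each lowest piece of U):
  |U|=1: {9}:1  {10}:1
  |U|=2: {8,10}:1  {9,10}:2
  |U|=3: {8,9,10}:3
  |U|=4: {7,8,9,10}:3
  |U|=5: {6,7,8,9,10}:3
  |U|=6: {5,6,7,8,9,10}:3
  |U|=7: {4,5,6,7,8,9,10}:3
  |U|=8: {3,4,5,6,7,8,9,10}:3
  |U|=9: {1,3,4,5,6,7,8,9,10}:3  {2,3,4,5,6,7,8,9,10}:3
  start at 0(k): 6

6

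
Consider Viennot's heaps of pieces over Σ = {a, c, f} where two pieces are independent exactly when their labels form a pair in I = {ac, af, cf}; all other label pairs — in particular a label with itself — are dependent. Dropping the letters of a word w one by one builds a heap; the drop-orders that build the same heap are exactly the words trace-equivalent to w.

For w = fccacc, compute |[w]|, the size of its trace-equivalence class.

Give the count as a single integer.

30

piece 0:f — minimal
piece 1:c — minimal
piece 2:c rests on {1:c}
piece 3:a — minimal
piece 4:c rests on {2:c}
piece 5:c rests on {4:c}
minimal pieces: {0:f, 1:c, 3:a}
ways to finish when only these pieces remain (= sum over removing one remaining piece with nothing left below it):
  1 left: {0}→1  {3}→1  {5}→1
  2 left: {0,3}→2  {0,5}→2  {3,5}→2  {4,5}→1
  3 left: {0,3,5}→6  {0,4,5}→3  {2,4,5}→1  {3,4,5}→3
  4 left: {0,2,4,5}→4  {0,3,4,5}→12  {1,2,4,5}→1  {2,3,4,5}→4
  placing 0:f first → 5 extensions
  placing 1:c first → 20 extensions
  placing 3:a first → 5 extensions
total linear extensions = 30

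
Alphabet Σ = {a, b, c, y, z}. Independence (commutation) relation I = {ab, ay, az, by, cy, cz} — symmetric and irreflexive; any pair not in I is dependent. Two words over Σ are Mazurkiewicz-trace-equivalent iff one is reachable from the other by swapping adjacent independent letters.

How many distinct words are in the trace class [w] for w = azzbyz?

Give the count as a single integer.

12

drop 0:a onto floor
drop 1:z onto floor
drop 2:z onto {1:z}
drop 3:b onto {2:z}
drop 4:y onto {2:z}
drop 5:z onto {3:b, 4:y}
ground layer = {0:a, 1:z}
drop-orders for the pieces not yet dropped (sum over which currently-grounded one goes next):
  1 to go: {0} 1  {5} 1
  2 to go: {0,5} 2  {3,5} 1  {4,5} 1
  3 to go: {0,3,5} 3  {0,4,5} 3  {3,4,5} 2
  4 to go: {0,3,4,5} 8  {2,3,4,5} 2
  if 0:a drops first: 2 orders
  if 1:z drops first: 10 orders
heap linearizations: 12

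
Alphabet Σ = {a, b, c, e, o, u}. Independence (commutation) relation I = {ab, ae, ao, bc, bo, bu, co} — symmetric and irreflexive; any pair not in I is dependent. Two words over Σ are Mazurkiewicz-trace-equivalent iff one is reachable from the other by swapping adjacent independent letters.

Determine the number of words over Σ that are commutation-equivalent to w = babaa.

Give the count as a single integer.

10

#0=b has no predecessor
#1=a has no predecessor
#2=b depends on [0:b]
#3=a depends on [1:a]
#4=a depends on [3:a]
sources: [0:b, 1:a]
N(rest) = Σ N(rest − s) over sources s of rest; N(one piece) = 1:
  size 1 → [2]=1  [4]=1
  size 2 → [0,2]=1  [2,4]=2  [3,4]=1
  size 3 → [0,2,4]=3  [1,3,4]=1  [2,3,4]=3
  first=0(b) contributes 4
  first=1(a) contributes 6
|[w]| = 10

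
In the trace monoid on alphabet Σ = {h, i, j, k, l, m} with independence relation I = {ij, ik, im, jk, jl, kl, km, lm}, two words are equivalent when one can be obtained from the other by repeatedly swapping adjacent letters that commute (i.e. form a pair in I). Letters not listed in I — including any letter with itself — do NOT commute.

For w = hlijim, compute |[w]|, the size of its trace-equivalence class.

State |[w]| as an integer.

#0=h has no predecessor
#1=l depends on [0:h]
#2=i depends on [1:l]
#3=j depends on [0:h]
#4=i depends on [2:i]
#5=m depends on [3:j]
sources: [0:h]
N(rest) = Σ N(rest − s) over sources s of rest; N(one piece) = 1:
  size 1 → [4]=1  [5]=1
  size 2 → [2,4]=1  [3,5]=1  [4,5]=2
  size 3 → [1,2,4]=1  [2,4,5]=3  [3,4,5]=3
  size 4 → [1,2,4,5]=4  [2,3,4,5]=6
  first=0(h) contributes 10

10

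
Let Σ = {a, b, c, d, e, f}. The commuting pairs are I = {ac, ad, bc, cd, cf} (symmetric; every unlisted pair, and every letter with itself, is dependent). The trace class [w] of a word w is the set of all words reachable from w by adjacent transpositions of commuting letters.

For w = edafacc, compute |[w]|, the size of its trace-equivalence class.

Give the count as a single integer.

drop 0:e onto floor
drop 1:d onto {0:e}
drop 2:a onto {0:e}
drop 3:f onto {1:d, 2:a}
drop 4:a onto {3:f}
drop 5:c onto {0:e}
drop 6:c onto {5:c}
ground layer = {0:e}
drop-orders for the pieces not yet dropped (sum over which currently-grounded one goes next):
  1 to go: {4} 1  {6} 1
  2 to go: {3,4} 1  {4,6} 2  {5,6} 1
  3 to go: {1,3,4} 1  {2,3,4} 1  {3,4,6} 3  {4,5,6} 3
  4 to go: {1,2,3,4} 2  {1,3,4,6} 4  {2,3,4,6} 4  {3,4,5,6} 6
  5 to go: {1,2,3,4,6} 10  {1,3,4,5,6} 10  {2,3,4,5,6} 10
  if 0:e drops first: 30 orders

30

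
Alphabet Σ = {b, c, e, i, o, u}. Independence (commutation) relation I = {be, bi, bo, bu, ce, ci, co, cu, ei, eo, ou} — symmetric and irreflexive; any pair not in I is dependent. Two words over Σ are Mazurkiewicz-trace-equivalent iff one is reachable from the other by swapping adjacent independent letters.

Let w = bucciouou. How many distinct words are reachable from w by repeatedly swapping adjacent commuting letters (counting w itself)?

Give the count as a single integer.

#0=b has no predecessor
#1=u has no predecessor
#2=c depends on [0:b]
#3=c depends on [2:c]
#4=i depends on [1:u]
#5=o depends on [4:i]
#6=u depends on [4:i]
#7=o depends on [5:o]
#8=u depends on [6:u]
sources: [0:b, 1:u]
N(rest) = Σ N(rest − s) over sources s of rest; N(one piece) = 1:
  size 1 → [3]=1  [7]=1  [8]=1
  size 2 → [2,3]=1  [3,7]=2  [3,8]=2  [5,7]=1  [6,8]=1  [7,8]=2
  size 3 → [0,2,3]=1  [2,3,7]=3  [2,3,8]=3  [3,5,7]=3  [3,6,8]=3  [3,7,8]=6  [5,7,8]=3  [6,7,8]=3
  size 4 → [0,2,3,7]=4  [0,2,3,8]=4  [2,3,5,7]=6  [2,3,6,8]=6  [2,3,7,8]=12  [3,5,7,8]=12  [3,6,7,8]=12  [5,6,7,8]=6
  size 5 → [0,2,3,5,7]=10  [0,2,3,6,8]=10  [0,2,3,7,8]=20  [2,3,5,7,8]=30  [2,3,6,7,8]=30  [3,5,6,7,8]=30  [4,5,6,7,8]=6
  size 6 → [0,2,3,5,7,8]=60  [0,2,3,6,7,8]=60  [1,4,5,6,7,8]=6  [2,3,5,6,7,8]=90  [3,4,5,6,7,8]=36
  size 7 → [0,2,3,5,6,7,8]=210  [1,3,4,5,6,7,8]=42  [2,3,4,5,6,7,8]=126
  first=0(b) contributes 168
  first=1(u) contributes 336
|[w]| = 504

504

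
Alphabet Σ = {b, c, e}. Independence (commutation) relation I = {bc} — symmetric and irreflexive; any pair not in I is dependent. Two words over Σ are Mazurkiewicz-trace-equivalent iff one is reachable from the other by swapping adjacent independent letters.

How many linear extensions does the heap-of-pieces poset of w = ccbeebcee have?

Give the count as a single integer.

#0=c has no predecessor
#1=c depends on [0:c]
#2=b has no predecessor
#3=e depends on [1:c, 2:b]
#4=e depends on [3:e]
#5=b depends on [4:e]
#6=c depends on [4:e]
#7=e depends on [5:b, 6:c]
#8=e depends on [7:e]
sources: [0:c, 2:b]
N(rest) = Σ N(rest − s) over sources s of rest; N(one piece) = 1:
  size 1 → [8]=1
  size 2 → [7,8]=1
  size 3 → [5,7,8]=1  [6,7,8]=1
  size 4 → [5,6,7,8]=2
  size 5 → [4,5,6,7,8]=2
  size 6 → [3,4,5,6,7,8]=2
  size 7 → [1,3,4,5,6,7,8]=2  [2,3,4,5,6,7,8]=2
  first=0(c) contributes 4
  first=2(b) contributes 2
|[w]| = 6

6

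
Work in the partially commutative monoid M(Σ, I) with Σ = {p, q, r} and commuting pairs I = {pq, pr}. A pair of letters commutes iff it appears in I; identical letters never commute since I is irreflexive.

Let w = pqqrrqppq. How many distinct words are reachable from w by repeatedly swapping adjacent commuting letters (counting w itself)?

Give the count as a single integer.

drop 0:p onto floor
drop 1:q onto floor
drop 2:q onto {1:q}
drop 3:r onto {2:q}
drop 4:r onto {3:r}
drop 5:q onto {4:r}
drop 6:p onto {0:p}
drop 7:p onto {6:p}
drop 8:q onto {5:q}
ground layer = {0:p, 1:q}
drop-orders for the pieces not yet dropped (sum over which currently-grounded one goes next):
  1 to go: {7} 1  {8} 1
  2 to go: {5,8} 1  {6,7} 1  {7,8} 2
  3 to go: {0,6,7} 1  {4,5,8} 1  {5,7,8} 3  {6,7,8} 3
  4 to go: {0,6,7,8} 4  {3,4,5,8} 1  {4,5,7,8} 4  {5,6,7,8} 6
  5 to go: {0,5,6,7,8} 10  {2,3,4,5,8} 1  {3,4,5,7,8} 5  {4,5,6,7,8} 10
  6 to go: {0,4,5,6,7,8} 20  {1,2,3,4,5,8} 1  {2,3,4,5,7,8} 6  {3,4,5,6,7,8} 15
  7 to go: {0,3,4,5,6,7,8} 35  {1,2,3,4,5,7,8} 7  {2,3,4,5,6,7,8} 21
  if 0:p drops first: 28 orders
  if 1:q drops first: 56 orders
heap linearizations: 84

84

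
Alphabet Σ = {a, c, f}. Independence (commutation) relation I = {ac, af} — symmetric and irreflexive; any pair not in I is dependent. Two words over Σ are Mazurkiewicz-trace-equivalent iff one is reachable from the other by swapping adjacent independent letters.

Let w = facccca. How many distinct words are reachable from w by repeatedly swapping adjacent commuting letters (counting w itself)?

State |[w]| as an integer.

21

0(f) covers ∅
1(a) covers ∅
2(c) covers 0:f
3(c) covers 2:c
4(c) covers 3:c
5(c) covers 4:c
6(a) covers 1:a
floor of heap: 0:f, 1:a
completions by unplaced set U, small U first (add the entries for U minus each lowest piece of U):
  |U|=1: {5}:1  {6}:1
  |U|=2: {1,6}:1  {4,5}:1  {5,6}:2
  |U|=3: {1,5,6}:3  {3,4,5}:1  {4,5,6}:3
  |U|=4: {1,4,5,6}:6  {2,3,4,5}:1  {3,4,5,6}:4
  |U|=5: {0,2,3,4,5}:1  {1,3,4,5,6}:10  {2,3,4,5,6}:5
  start at 0(f): 15
  start at 1(a): 6
sum over floor = 21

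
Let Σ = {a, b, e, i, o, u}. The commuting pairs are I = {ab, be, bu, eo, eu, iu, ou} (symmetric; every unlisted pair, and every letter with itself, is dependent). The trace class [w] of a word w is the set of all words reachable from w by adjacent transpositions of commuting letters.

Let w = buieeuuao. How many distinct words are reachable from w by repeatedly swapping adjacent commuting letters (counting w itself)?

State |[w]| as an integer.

35

0(b) covers ∅
1(u) covers ∅
2(i) covers 0:b
3(e) covers 2:i
4(e) covers 3:e
5(u) covers 1:u
6(u) covers 5:u
7(a) covers 4:e, 6:u
8(o) covers 7:a
floor of heap: 0:b, 1:u
completions by unplaced set U, small U first (add the entries for U minus each lowest piece of U):
  |U|=1: {8}:1
  |U|=2: {7,8}:1
  |U|=3: {4,7,8}:1  {6,7,8}:1
  |U|=4: {3,4,7,8}:1  {4,6,7,8}:2  {5,6,7,8}:1
  |U|=5: {1,5,6,7,8}:1  {2,3,4,7,8}:1  {3,4,6,7,8}:3  {4,5,6,7,8}:3
  |U|=6: {0,2,3,4,7,8}:1  {1,4,5,6,7,8}:4  {2,3,4,6,7,8}:4  {3,4,5,6,7,8}:6
  |U|=7: {0,2,3,4,6,7,8}:5  {1,3,4,5,6,7,8}:10  {2,3,4,5,6,7,8}:10
  start at 0(b): 20
  start at 1(u): 15
sum over floor = 35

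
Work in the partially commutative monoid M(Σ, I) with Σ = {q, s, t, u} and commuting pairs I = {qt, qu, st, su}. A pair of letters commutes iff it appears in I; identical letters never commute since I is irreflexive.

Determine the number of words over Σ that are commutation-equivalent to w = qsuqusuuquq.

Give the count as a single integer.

piece 0:q — minimal
piece 1:s rests on {0:q}
piece 2:u — minimal
piece 3:q rests on {1:s}
piece 4:u rests on {2:u}
piece 5:s rests on {3:q}
piece 6:u rests on {4:u}
piece 7:u rests on {6:u}
piece 8:q rests on {5:s}
piece 9:u rests on {7:u}
piece 10:q rests on {8:q}
minimal pieces: {0:q, 2:u}
ways to finish when only these pieces remain (= sum over removing one remaining piece with nothing left below it):
  1 left: {9}→1  {10}→1
  2 left: {7,9}→1  {8,10}→1  {9,10}→2
  3 left: {5,8,10}→1  {6,7,9}→1  {7,9,10}→3  {8,9,10}→3
  4 left: {3,5,8,10}→1  {4,6,7,9}→1  {5,8,9,10}→4  {6,7,9,10}→4  {7,8,9,10}→6
  5 left: {1,3,5,8,10}→1  {2,4,6,7,9}→1  {3,5,8,9,10}→5  {4,6,7,9,10}→5  {5,7,8,9,10}→10  {6,7,8,9,10}→10
  6 left: {0,1,3,5,8,10}→1  {1,3,5,8,9,10}→6  {2,4,6,7,9,10}→6  {3,5,7,8,9,10}→15  {4,6,7,8,9,10}→15  {5,6,7,8,9,10}→20
  7 left: {0,1,3,5,8,9,10}→7  {1,3,5,7,8,9,10}→21  {2,4,6,7,8,9,10}→21  {3,5,6,7,8,9,10}→35  {4,5,6,7,8,9,10}→35
  8 left: {0,1,3,5,7,8,9,10}→28  {1,3,5,6,7,8,9,10}→56  {2,4,5,6,7,8,9,10}→56  {3,4,5,6,7,8,9,10}→70
  9 left: {0,1,3,5,6,7,8,9,10}→84  {1,3,4,5,6,7,8,9,10}→126  {2,3,4,5,6,7,8,9,10}→126
  placing 0:q first → 252 extensions
  placing 2:u first → 210 extensions
total linear extensions = 462

462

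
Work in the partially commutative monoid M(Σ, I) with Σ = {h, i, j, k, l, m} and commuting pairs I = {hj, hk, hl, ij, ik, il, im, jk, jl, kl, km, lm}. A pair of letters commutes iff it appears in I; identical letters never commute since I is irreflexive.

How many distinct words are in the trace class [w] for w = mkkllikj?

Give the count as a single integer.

#0=m has no predecessor
#1=k has no predecessor
#2=k depends on [1:k]
#3=l has no predecessor
#4=l depends on [3:l]
#5=i has no predecessor
#6=k depends on [2:k]
#7=j depends on [0:m]
sources: [0:m, 1:k, 3:l, 5:i]
N(rest) = Σ N(rest − s) over sources s of rest; N(one piece) = 1:
  size 1 → [4]=1  [5]=1  [6]=1  [7]=1
  size 2 → [0,7]=1  [2,6]=1  [3,4]=1  [4,5]=2  [4,6]=2  [4,7]=2  [5,6]=2  [5,7]=2  [6,7]=2
  size 3 → [0,4,7]=3  [0,5,7]=3  [0,6,7]=3  [1,2,6]=1  [2,4,6]=3  [2,5,6]=3  [2,6,7]=3  [3,4,5]=3  [3,4,6]=3  [3,4,7]=3  [4,5,6]=6  [4,5,7]=6  [4,6,7]=6  [5,6,7]=6
  size 4 → [0,2,6,7]=6  [0,3,4,7]=6  [0,4,5,7]=12  [0,4,6,7]=12  [0,5,6,7]=12  [1,2,4,6]=4  [1,2,5,6]=4  [1,2,6,7]=4  [2,3,4,6]=6  [2,4,5,6]=12  [2,4,6,7]=12  [2,5,6,7]=12  [3,4,5,6]=12  [3,4,5,7]=12  [3,4,6,7]=12  [4,5,6,7]=24
  size 5 → [0,1,2,6,7]=10  [0,2,4,6,7]=30  [0,2,5,6,7]=30  [0,3,4,5,7]=30  [0,3,4,6,7]=30  [0,4,5,6,7]=60  [1,2,3,4,6]=10  [1,2,4,5,6]=20  [1,2,4,6,7]=20  [1,2,5,6,7]=20  [2,3,4,5,6]=30  [2,3,4,6,7]=30  [2,4,5,6,7]=60  [3,4,5,6,7]=60
  size 6 → [0,1,2,4,6,7]=60  [0,1,2,5,6,7]=60  [0,2,3,4,6,7]=90  [0,2,4,5,6,7]=180  [0,3,4,5,6,7]=180  [1,2,3,4,5,6]=60  [1,2,3,4,6,7]=60  [1,2,4,5,6,7]=120  [2,3,4,5,6,7]=180
  first=0(m) contributes 420
  first=1(k) contributes 630
  first=3(l) contributes 420
  first=5(i) contributes 210
|[w]| = 1680

1680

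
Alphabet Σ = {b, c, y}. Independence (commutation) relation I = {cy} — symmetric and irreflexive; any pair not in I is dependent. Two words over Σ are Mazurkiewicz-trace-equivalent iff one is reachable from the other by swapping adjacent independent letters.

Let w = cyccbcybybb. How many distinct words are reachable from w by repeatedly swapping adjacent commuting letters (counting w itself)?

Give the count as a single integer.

#0=c has no predecessor
#1=y has no predecessor
#2=c depends on [0:c]
#3=c depends on [2:c]
#4=b depends on [1:y, 3:c]
#5=c depends on [4:b]
#6=y depends on [4:b]
#7=b depends on [5:c, 6:y]
#8=y depends on [7:b]
#9=b depends on [8:y]
#10=b depends on [9:b]
sources: [0:c, 1:y]
N(rest) = Σ N(rest − s) over sources s of rest; N(one piece) = 1:
  size 1 → [10]=1
  size 2 → [9,10]=1
  size 3 → [8,9,10]=1
  size 4 → [7,8,9,10]=1
  size 5 → [5,7,8,9,10]=1  [6,7,8,9,10]=1
  size 6 → [5,6,7,8,9,10]=2
  size 7 → [4,5,6,7,8,9,10]=2
  size 8 → [1,4,5,6,7,8,9,10]=2  [3,4,5,6,7,8,9,10]=2
  size 9 → [1,3,4,5,6,7,8,9,10]=4  [2,3,4,5,6,7,8,9,10]=2
  first=0(c) contributes 6
  first=1(y) contributes 2
|[w]| = 8

8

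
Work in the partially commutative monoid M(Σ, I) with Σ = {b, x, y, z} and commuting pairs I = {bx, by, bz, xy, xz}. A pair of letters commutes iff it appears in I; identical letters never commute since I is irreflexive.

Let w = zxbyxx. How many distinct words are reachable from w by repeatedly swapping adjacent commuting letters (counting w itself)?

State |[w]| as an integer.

60

#0=z has no predecessor
#1=x has no predecessor
#2=b has no predecessor
#3=y depends on [0:z]
#4=x depends on [1:x]
#5=x depends on [4:x]
sources: [0:z, 1:x, 2:b]
N(rest) = Σ N(rest − s) over sources s of rest; N(one piece) = 1:
  size 1 → [2]=1  [3]=1  [5]=1
  size 2 → [0,3]=1  [2,3]=2  [2,5]=2  [3,5]=2  [4,5]=1
  size 3 → [0,2,3]=3  [0,3,5]=3  [1,4,5]=1  [2,3,5]=6  [2,4,5]=3  [3,4,5]=3
  size 4 → [0,2,3,5]=12  [0,3,4,5]=6  [1,2,4,5]=4  [1,3,4,5]=4  [2,3,4,5]=12
  first=0(z) contributes 20
  first=1(x) contributes 30
  first=2(b) contributes 10
|[w]| = 60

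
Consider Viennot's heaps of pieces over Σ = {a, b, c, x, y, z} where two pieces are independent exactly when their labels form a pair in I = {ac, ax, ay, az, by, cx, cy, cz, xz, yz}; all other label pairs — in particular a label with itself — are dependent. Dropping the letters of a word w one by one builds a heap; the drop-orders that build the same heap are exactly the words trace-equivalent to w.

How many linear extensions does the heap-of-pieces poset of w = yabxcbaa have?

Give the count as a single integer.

7

0(y) covers ∅
1(a) covers ∅
2(b) covers 1:a
3(x) covers 0:y, 2:b
4(c) covers 2:b
5(b) covers 3:x, 4:c
6(a) covers 5:b
7(a) covers 6:a
floor of heap: 0:y, 1:a
completions by unplaced set U, small U first (add the entries for U minus each lowest piece of U):
  |U|=1: {7}:1
  |U|=2: {6,7}:1
  |U|=3: {5,6,7}:1
  |U|=4: {3,5,6,7}:1  {4,5,6,7}:1
  |U|=5: {0,3,5,6,7}:1  {3,4,5,6,7}:2
  |U|=6: {0,3,4,5,6,7}:3  {2,3,4,5,6,7}:2
  start at 0(y): 2
  start at 1(a): 5
sum over floor = 7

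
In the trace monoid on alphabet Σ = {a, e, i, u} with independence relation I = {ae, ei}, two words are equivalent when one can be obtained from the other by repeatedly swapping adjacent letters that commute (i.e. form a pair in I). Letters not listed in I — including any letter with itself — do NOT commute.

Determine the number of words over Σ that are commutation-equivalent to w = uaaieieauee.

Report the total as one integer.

drop 0:u onto floor
drop 1:a onto {0:u}
drop 2:a onto {1:a}
drop 3:i onto {2:a}
drop 4:e onto {0:u}
drop 5:i onto {3:i}
drop 6:e onto {4:e}
drop 7:a onto {5:i}
drop 8:u onto {6:e, 7:a}
drop 9:e onto {8:u}
drop 10:e onto {9:e}
ground layer = {0:u}
drop-orders for the pieces not yet dropped (sum over which currently-grounded one goes next):
  1 to go: {10} 1
  2 to go: {9,10} 1
  3 to go: {8,9,10} 1
  4 to go: {6,8,9,10} 1  {7,8,9,10} 1
  5 to go: {4,6,8,9,10} 1  {5,7,8,9,10} 1  {6,7,8,9,10} 2
  6 to go: {3,5,7,8,9,10} 1  {4,6,7,8,9,10} 3  {5,6,7,8,9,10} 3
  7 to go: {2,3,5,7,8,9,10} 1  {3,5,6,7,8,9,10} 4  {4,5,6,7,8,9,10} 6
  8 to go: {1,2,3,5,7,8,9,10} 1  {2,3,5,6,7,8,9,10} 5  {3,4,5,6,7,8,9,10} 10
  9 to go: {1,2,3,5,6,7,8,9,10} 6  {2,3,4,5,6,7,8,9,10} 15
  if 0:u drops first: 21 orders

21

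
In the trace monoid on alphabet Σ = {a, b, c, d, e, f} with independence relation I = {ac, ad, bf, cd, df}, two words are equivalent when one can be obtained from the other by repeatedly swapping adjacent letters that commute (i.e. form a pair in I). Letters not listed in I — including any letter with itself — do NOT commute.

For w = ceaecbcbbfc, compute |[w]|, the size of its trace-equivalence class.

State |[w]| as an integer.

3

0(c) covers ∅
1(e) covers 0:c
2(a) covers 1:e
3(e) covers 2:a
4(c) covers 3:e
5(b) covers 4:c
6(c) covers 5:b
7(b) covers 6:c
8(b) covers 7:b
9(f) covers 6:c
10(c) covers 8:b, 9:f
floor of heap: 0:c
completions by unplaced set U, small U first (add the entries for U minus each lowest piece of U):
  |U|=1: {10}:1
  |U|=2: {8,10}:1  {9,10}:1
  |U|=3: {7,8,10}:1  {8,9,10}:2
  |U|=4: {7,8,9,10}:3
  |U|=5: {6,7,8,9,10}:3
  |U|=6: {5,6,7,8,9,10}:3
  |U|=7: {4,5,6,7,8,9,10}:3
  |U|=8: {3,4,5,6,7,8,9,10}:3
  |U|=9: {2,3,4,5,6,7,8,9,10}:3
  start at 0(c): 3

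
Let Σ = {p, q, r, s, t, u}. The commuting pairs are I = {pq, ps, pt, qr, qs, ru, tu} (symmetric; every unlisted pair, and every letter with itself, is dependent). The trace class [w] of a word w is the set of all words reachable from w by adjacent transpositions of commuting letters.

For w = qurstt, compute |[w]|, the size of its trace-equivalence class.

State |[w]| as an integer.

3

0(q) covers ∅
1(u) covers 0:q
2(r) covers ∅
3(s) covers 1:u, 2:r
4(t) covers 3:s
5(t) covers 4:t
floor of heap: 0:q, 2:r
completions by unplaced set U, small U first (add the entries for U minus each lowest piece of U):
  |U|=1: {5}:1
  |U|=2: {4,5}:1
  |U|=3: {3,4,5}:1
  |U|=4: {1,3,4,5}:1  {2,3,4,5}:1
  start at 0(q): 2
  start at 2(r): 1
sum over floor = 3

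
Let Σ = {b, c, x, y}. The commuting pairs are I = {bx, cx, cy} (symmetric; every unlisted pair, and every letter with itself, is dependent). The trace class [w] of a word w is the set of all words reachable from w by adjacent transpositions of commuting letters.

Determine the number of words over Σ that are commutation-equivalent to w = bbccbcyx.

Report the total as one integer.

3

#0=b has no predecessor
#1=b depends on [0:b]
#2=c depends on [1:b]
#3=c depends on [2:c]
#4=b depends on [3:c]
#5=c depends on [4:b]
#6=y depends on [4:b]
#7=x depends on [6:y]
sources: [0:b]
N(rest) = Σ N(rest − s) over sources s of rest; N(one piece) = 1:
  size 1 → [5]=1  [7]=1
  size 2 → [5,7]=2  [6,7]=1
  size 3 → [5,6,7]=3
  size 4 → [4,5,6,7]=3
  size 5 → [3,4,5,6,7]=3
  size 6 → [2,3,4,5,6,7]=3
  first=0(b) contributes 3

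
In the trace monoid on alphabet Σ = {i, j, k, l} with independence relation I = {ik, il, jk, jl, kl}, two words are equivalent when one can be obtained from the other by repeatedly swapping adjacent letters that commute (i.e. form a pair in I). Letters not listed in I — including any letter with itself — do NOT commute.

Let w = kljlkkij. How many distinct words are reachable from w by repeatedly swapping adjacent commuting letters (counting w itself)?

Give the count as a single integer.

drop 0:k onto floor
drop 1:l onto floor
drop 2:j onto floor
drop 3:l onto {1:l}
drop 4:k onto {0:k}
drop 5:k onto {4:k}
drop 6:i onto {2:j}
drop 7:j onto {6:i}
ground layer = {0:k, 1:l, 2:j}
drop-orders for the pieces not yet dropped (sum over which currently-grounded one goes next):
  1 to go: {3} 1  {5} 1  {7} 1
  2 to go: {1,3} 1  {3,5} 2  {3,7} 2  {4,5} 1  {5,7} 2  {6,7} 1
  3 to go: {0,4,5} 1  {1,3,5} 3  {1,3,7} 3  {2,6,7} 1  {3,4,5} 3  {3,5,7} 6  {3,6,7} 3  {4,5,7} 3  {5,6,7} 3
  4 to go: {0,3,4,5} 4  {0,4,5,7} 4  {1,3,4,5} 6  {1,3,5,7} 12  {1,3,6,7} 6  {2,3,6,7} 4  {2,5,6,7} 4  {3,4,5,7} 12  {3,5,6,7} 12  {4,5,6,7} 6
  5 to go: {0,1,3,4,5} 10  {0,3,4,5,7} 20  {0,4,5,6,7} 10  {1,2,3,6,7} 10  {1,3,4,5,7} 30  {1,3,5,6,7} 30  {2,3,5,6,7} 20  {2,4,5,6,7} 10  {3,4,5,6,7} 30
  6 to go: {0,1,3,4,5,7} 60  {0,2,4,5,6,7} 20  {0,3,4,5,6,7} 60  {1,2,3,5,6,7} 60  {1,3,4,5,6,7} 90  {2,3,4,5,6,7} 60
  if 0:k drops first: 210 orders
  if 1:l drops first: 140 orders
  if 2:j drops first: 210 orders
heap linearizations: 560

560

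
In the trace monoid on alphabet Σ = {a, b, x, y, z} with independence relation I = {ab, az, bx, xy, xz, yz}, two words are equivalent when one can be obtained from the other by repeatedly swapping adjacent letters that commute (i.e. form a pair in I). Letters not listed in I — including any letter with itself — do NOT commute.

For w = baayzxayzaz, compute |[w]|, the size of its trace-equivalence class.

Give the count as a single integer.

555

drop 0:b onto floor
drop 1:a onto floor
drop 2:a onto {1:a}
drop 3:y onto {0:b, 2:a}
drop 4:z onto {0:b}
drop 5:x onto {2:a}
drop 6:a onto {3:y, 5:x}
drop 7:y onto {6:a}
drop 8:z onto {4:z}
drop 9:a onto {7:y}
drop 10:z onto {8:z}
ground layer = {0:b, 1:a}
drop-orders for the pieces not yet dropped (sum over which currently-grounded one goes next):
  1 to go: {9} 1  {10} 1
  2 to go: {7,9} 1  {8,10} 1  {9,10} 2
  3 to go: {4,8,10} 1  {6,7,9} 1  {7,9,10} 3  {8,9,10} 3
  4 to go: {3,6,7,9} 1  {4,8,9,10} 4  {5,6,7,9} 1  {6,7,9,10} 4  {7,8,9,10} 6
  5 to go: {3,5,6,7,9} 2  {3,6,7,9,10} 5  {4,7,8,9,10} 10  {5,6,7,9,10} 5  {6,7,8,9,10} 10
  6 to go: {2,3,5,6,7,9} 2  {3,5,6,7,9,10} 12  {3,6,7,8,9,10} 15  {4,6,7,8,9,10} 20  {5,6,7,8,9,10} 15
  7 to go: {1,2,3,5,6,7,9} 2  {2,3,5,6,7,9,10} 14  {3,4,6,7,8,9,10} 35  {3,5,6,7,8,9,10} 42  {4,5,6,7,8,9,10} 35
  8 to go: {0,3,4,6,7,8,9,10} 35  {1,2,3,5,6,7,9,10} 16  {2,3,5,6,7,8,9,10} 56  {3,4,5,6,7,8,9,10} 112
  9 to go: {0,3,4,5,6,7,8,9,10} 147  {1,2,3,5,6,7,8,9,10} 72  {2,3,4,5,6,7,8,9,10} 168
  if 0:b drops first: 240 orders
  if 1:a drops first: 315 orders
heap linearizations: 555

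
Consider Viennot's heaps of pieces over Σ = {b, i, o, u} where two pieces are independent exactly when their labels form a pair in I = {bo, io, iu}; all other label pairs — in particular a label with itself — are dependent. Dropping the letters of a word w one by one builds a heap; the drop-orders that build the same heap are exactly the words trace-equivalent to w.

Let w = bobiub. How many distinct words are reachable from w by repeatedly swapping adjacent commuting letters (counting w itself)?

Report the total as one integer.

piece 0:b — minimal
piece 1:o — minimal
piece 2:b rests on {0:b}
piece 3:i rests on {2:b}
piece 4:u rests on {1:o, 2:b}
piece 5:b rests on {3:i, 4:u}
minimal pieces: {0:b, 1:o}
ways to finish when only these pieces remain (= sum over removing one remaining piece with nothing left below it):
  1 left: {5}→1
  2 left: {3,5}→1  {4,5}→1
  3 left: {1,4,5}→1  {3,4,5}→2
  4 left: {1,3,4,5}→3  {2,3,4,5}→2
  placing 0:b first → 5 extensions
  placing 1:o first → 2 extensions
total linear extensions = 7

7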